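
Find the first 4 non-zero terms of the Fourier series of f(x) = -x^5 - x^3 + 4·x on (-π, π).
(-220 - 2·π^4 + 38·π^2)·sin(x) + (-4·π^2 + 2 + π^4)·sin(2·x) + (-2·π^4/3 + 172/81 + 22·π^2/27)·sin(3·x) + (-125/64 - π^2/8 + π^4/2)·sin(4·x)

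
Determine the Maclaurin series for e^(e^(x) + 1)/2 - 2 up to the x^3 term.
5·x^3·e^(2)/12 + x^2·e^(2)/2 + x·e^(2)/2 - 2 + e^(2)/2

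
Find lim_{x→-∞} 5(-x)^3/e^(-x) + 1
The quotient is an ∞/∞ indeterminate form as x → -∞.
Compare growth rates of the dominant terms (exponentials ≫ polynomials ≫ logarithms), or apply L'Hôpital's rule; the quotient → 0.
Adding the constant: 0 + 1 = 1. Limit = 1.

Final answer: 1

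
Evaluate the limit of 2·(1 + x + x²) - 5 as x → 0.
Direct substitution at x = 0 gives -3.

Final answer: -3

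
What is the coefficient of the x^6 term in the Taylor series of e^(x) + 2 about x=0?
Expand to order 6: e^(x) + 2 = x^6/720 + x^5/120 + x^4/24 + x^3/6 + x^2/2 + x + 3 + O(x^7).
The coefficient of x^6 is 1/720.

Final answer: 1/720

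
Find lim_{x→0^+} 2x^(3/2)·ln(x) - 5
The product is a 0·∞ indeterminate form at x → 0⁺.
Rewrite the product as 2·ln(x) / x^(-3/2) and apply L'Hôpital, or use the standard hierarchy x^(-3/2) ≫ |ln x| as x → 0⁺.
The indeterminate product → 0, so the limit = -5.

Final answer: -5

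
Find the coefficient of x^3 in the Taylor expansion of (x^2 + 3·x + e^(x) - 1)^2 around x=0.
Expand to order 3: (x^2 + 3·x + e^(x) - 1)^2 = 12·x^3 + 16·x^2 + O(x^4).
The coefficient of x^3 is 12.

Final answer: 12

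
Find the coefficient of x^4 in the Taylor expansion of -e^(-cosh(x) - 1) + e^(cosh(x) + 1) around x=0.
Expand to order 4: -e^(-cosh(x) - 1) + e^(cosh(x) + 1) = x^4·(-e^(-2)/12 + e^(2)/6) + x^2·(e^(-2)/2 + e^(2)/2) - e^(-2) + e^(2) + O(x^5).
The coefficient of x^4 is -e^(-2)/12 + e^(2)/6.

Final answer: -e^(-2)/12 + e^(2)/6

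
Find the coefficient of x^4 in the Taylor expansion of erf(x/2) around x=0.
Expand to order 4: erf(x/2) = -x^3/(12·√(π)) + x/√(π) + O(x^5).
The coefficient of x^4 is 0.

Final answer: 0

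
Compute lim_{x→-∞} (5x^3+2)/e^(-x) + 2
The quotient is an ∞/∞ indeterminate form as x → -∞.
Compare growth rates of the dominant terms (exponentials ≫ polynomials ≫ logarithms), or apply L'Hôpital's rule; the quotient → 0.
Adding the constant: 0 + 2 = 2. Limit = 2.

Final answer: 2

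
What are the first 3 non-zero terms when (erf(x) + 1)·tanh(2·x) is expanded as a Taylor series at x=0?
-8·x^3/3 + 4·x^2/√(π) + 2·x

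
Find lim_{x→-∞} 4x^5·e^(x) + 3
The product is a 0·∞ indeterminate form at x → -∞.
Rewrite the product as 4x^5 / e^(-x) (an ∞/∞ form) and apply L'Hôpital, or use the standard hierarchy e^(|x|) ≫ |x^5| as x → -∞.
The indeterminate product → 0, so the limit = 3.

Final answer: 3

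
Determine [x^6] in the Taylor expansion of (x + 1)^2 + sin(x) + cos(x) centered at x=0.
Expand to order 6: (x + 1)^2 + sin(x) + cos(x) = -x^6/720 + x^5/120 + x^4/24 - x^3/6 + x^2/2 + 3·x + 2 + O(x^7).
The coefficient of x^6 is -1/720.

Final answer: -1/720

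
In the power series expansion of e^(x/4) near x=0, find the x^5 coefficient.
Expand to order 5: e^(x/4) = x^5/122880 + x^4/6144 + x^3/384 + x^2/32 + x/4 + 1 + O(x^6).
The coefficient of x^5 is 1/122880.

Final answer: 1/122880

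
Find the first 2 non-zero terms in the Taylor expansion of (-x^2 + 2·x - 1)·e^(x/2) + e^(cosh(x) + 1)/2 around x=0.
3·x/2 - 1 + e^(2)/2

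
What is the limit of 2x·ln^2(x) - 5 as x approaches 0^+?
The product is a 0·∞ indeterminate form at x → 0⁺.
Rewrite the product as 2·ln^2(x) / x^(-1) and apply L'Hôpital, or use the standard hierarchy x^(-1) ≫ |ln x|^2 as x → 0⁺.
The indeterminate product → 0, so the limit = -5.

Final answer: -5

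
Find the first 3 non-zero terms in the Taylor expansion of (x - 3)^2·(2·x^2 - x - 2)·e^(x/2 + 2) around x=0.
85·x^2·e^(2)/4 - 6·x·e^(2) - 18·e^(2)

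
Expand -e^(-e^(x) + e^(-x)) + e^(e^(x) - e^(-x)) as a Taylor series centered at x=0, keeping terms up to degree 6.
19·x^5/10 + 10·x^3/3 + 4·x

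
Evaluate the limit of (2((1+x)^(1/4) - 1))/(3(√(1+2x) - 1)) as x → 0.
Both numerator and denominator → 0 as x → 0; this is a 0/0 indeterminate form.
Expand each to leading order near x = 0: numerator ~ x/2, denominator ~ 3·x.
The limit of the ratio is 1/6.

Final answer: 1/6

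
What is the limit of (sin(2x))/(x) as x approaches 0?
Both numerator and denominator → 0 as x → 0; this is a 0/0 indeterminate form.
Expand each to leading order near x = 0: numerator ~ 2·x, denominator ~ x.
The limit of the ratio is 2.

Final answer: 2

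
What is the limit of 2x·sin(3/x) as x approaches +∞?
As x → +∞: let u = 3/x → 0⁺; then 2·x·sin(3/x) = 2·3·sin(u)/u → 2·3·1 = 6.
Limit = 6.

Final answer: 6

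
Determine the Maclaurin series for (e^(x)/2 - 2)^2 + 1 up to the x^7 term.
x^7/168 + 7·x^6/360 + x^5/20 + x^4/12 - x^2/2 - 3·x/2 + 13/4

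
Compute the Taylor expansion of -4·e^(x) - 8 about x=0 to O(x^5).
-x^4/6 - 2·x^3/3 - 2·x^2 - 4·x - 12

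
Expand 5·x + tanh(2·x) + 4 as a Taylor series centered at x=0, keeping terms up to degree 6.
64·x^5/15 - 8·x^3/3 + 7·x + 4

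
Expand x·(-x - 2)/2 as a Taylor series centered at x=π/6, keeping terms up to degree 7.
-π/6 - π^2/72 + (-1 - π/6)·(x - π/6) - (x - π/6)^2/2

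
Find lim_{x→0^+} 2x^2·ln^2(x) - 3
The product is a 0·∞ indeterminate form at x → 0⁺.
Rewrite the product as 2·ln^2(x) / x^(-2) and apply L'Hôpital, or use the standard hierarchy x^(-2) ≫ |ln x|^2 as x → 0⁺.
The indeterminate product → 0, so the limit = -3.

Final answer: -3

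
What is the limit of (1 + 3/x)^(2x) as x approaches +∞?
As x → +∞: write (1 + 3/x)^(2x) = ((1 + 3/x)^x)^2 → (e^3)^2 = e^6.
Limit = e^(6).

Final answer: e^(6)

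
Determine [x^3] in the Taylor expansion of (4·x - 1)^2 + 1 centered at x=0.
Expand to order 3: (4·x - 1)^2 + 1 = 16·x^2 - 8·x + 2 + O(x^4).
The coefficient of x^3 is 0.

Final answer: 0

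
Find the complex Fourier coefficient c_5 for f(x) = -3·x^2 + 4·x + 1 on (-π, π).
Compute the real Fourier coefficients first: a_5 = 12/25, b_5 = 8/5.
Then c_5 = (a_5 − i·b_5)/2 = 6/25 - 4·i/5.

Final answer: 6/25 - 4·i/5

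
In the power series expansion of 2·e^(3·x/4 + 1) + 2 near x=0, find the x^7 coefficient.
Expand to order 7: 2·e^(3·x/4 + 1) + 2 = 243·e·x^7/4587520 + 81·e·x^6/163840 + 81·e·x^5/20480 + 27·e·x^4/1024 + 9·e·x^3/64 + 9·e·x^2/16 + 3·e·x/2 + 2 + 2·e + O(x^8).
The coefficient of x^7 is 243·e/4587520.

Final answer: 243·e/4587520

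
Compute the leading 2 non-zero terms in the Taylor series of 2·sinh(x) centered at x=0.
x^3/3 + 2·x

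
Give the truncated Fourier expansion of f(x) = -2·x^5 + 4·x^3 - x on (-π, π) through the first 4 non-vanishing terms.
(-530 - 4·π^4 + 88·π^2)·sin(x) + (-14·π^2 + 22 + 2·π^4)·sin(2·x) + (-4·π^4/3 - 358/81 + 152·π^2/27)·sin(3·x) + (-13·π^2/4 + 55/32 + π^4)·sin(4·x)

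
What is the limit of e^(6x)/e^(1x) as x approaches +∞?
This is an ∞/∞ indeterminate form as x → +∞.
Rewrite e^(6x)/e^(1x) = e^((6−1)x) = e^(5x); the exponent coefficient is 5 > 0 so e^(5x) → ∞.
Limit = ∞.

Final answer: ∞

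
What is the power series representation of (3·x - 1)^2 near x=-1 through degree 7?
16 - 24·(x + 1) + 9·(x + 1)^2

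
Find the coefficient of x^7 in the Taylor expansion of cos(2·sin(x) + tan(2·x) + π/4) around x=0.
Expand to order 7: cos(2·sin(x) + tan(2·x) + π/4) = 41857·√(2)·x^7/5040 - 59·√(2)·x^6/180 + 117·√(2)·x^5/40 + 2·√(2)·x^4/3 + 25·√(2)·x^3/6 - 4·√(2)·x^2 - 2·√(2)·x + √(2)/2 + O(x^8).
The coefficient of x^7 is 41857·√(2)/5040.

Final answer: 41857·√(2)/5040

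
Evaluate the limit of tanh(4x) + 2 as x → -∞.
Evaluate the dominant behaviour as x → -∞; each term tends to a finite value or vanishes.
Limit = 1.

Final answer: 1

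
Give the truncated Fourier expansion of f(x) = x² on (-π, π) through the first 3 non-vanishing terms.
-4·cos(x) + cos(2·x) + π^2/3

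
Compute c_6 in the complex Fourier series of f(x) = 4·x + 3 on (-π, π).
Compute the real Fourier coefficients first: a_6 = 0, b_6 = -4/3.
Then c_6 = (a_6 − i·b_6)/2 = 2·i/3.

Final answer: 2·i/3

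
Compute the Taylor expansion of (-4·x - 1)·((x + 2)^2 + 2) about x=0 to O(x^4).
-4·x^3 - 17·x^2 - 28·x - 6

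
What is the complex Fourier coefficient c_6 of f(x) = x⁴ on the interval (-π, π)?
Compute the real Fourier coefficients first: a_6 = -1/27 + 2·π^2/9, b_6 = 0.
Then c_6 = (a_6 − i·b_6)/2 = -1/54 + π^2/9.

Final answer: -1/54 + π^2/9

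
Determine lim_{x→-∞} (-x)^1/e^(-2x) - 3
The quotient is an ∞/∞ indeterminate form as x → -∞.
Compare growth rates of the dominant terms (exponentials ≫ polynomials ≫ logarithms), or apply L'Hôpital's rule; the quotient → 0.
Adding the constant: 0 - 3 = -3. Limit = -3.

Final answer: -3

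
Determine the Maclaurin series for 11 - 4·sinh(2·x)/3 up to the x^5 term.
-16·x^5/45 - 16·x^3/9 - 8·x/3 + 11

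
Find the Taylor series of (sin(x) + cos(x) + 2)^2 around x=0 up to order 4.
x^4/6 - 2·x^3 - 2·x^2 + 6·x + 9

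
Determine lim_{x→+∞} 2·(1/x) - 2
Evaluate the dominant behaviour as x → +∞; each term tends to a finite value or vanishes.
Limit = -2.

Final answer: -2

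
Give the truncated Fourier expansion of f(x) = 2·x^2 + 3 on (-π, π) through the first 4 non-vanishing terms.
-8·cos(x) + 2·cos(2·x) - 8·cos(3·x)/9 + 3 + 2·π^2/3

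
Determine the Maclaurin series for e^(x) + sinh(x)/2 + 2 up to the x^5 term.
x^5/80 + x^4/24 + x^3/4 + x^2/2 + 3·x/2 + 3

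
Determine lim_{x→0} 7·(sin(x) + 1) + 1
Direct substitution at x = 0 gives 8.

Final answer: 8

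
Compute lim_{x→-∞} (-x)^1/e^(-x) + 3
The quotient is an ∞/∞ indeterminate form as x → -∞.
Compare growth rates of the dominant terms (exponentials ≫ polynomials ≫ logarithms), or apply L'Hôpital's rule; the quotient → 0.
Adding the constant: 0 + 3 = 3. Limit = 3.

Final answer: 3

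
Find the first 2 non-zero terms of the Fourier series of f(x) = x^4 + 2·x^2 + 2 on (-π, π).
(40 - 8·π^2)·cos(x) + 2 + 2·π^2/3 + π^4/5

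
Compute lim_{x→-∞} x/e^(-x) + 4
The quotient is an ∞/∞ indeterminate form as x → -∞.
Compare growth rates of the dominant terms (exponentials ≫ polynomials ≫ logarithms), or apply L'Hôpital's rule; the quotient → 0.
Adding the constant: 0 + 4 = 4. Limit = 4.

Final answer: 4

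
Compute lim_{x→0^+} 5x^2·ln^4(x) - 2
The product is a 0·∞ indeterminate form at x → 0⁺.
Rewrite the product as 5·ln^4(x) / x^(-2) and apply L'Hôpital, or use the standard hierarchy x^(-2) ≫ |ln x|^4 as x → 0⁺.
The indeterminate product → 0, so the limit = -2.

Final answer: -2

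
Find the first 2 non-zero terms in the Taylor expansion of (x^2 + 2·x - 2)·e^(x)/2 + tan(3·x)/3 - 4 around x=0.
x - 5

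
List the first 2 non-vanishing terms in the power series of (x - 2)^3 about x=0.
12·x - 8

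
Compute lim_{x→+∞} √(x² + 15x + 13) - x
This is an ∞ − ∞ indeterminate form.
Multiply and divide by the conjugate √(x²+15x + 13) + x; the x² terms cancel, leaving (15x + 13)/(√(x²+15x + 13)+x) → 15/2.
Limit = 15/2.

Final answer: 15/2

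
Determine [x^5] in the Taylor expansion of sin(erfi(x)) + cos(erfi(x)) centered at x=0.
Expand to order 5: sin(erfi(x)) + cos(erfi(x)) = x^5·(-4/(3·π^(3/2)) + 4/(15·π^(5/2)) + 1/(5·√(π))) + x^4·(-4/(3·π) + 2/(3·π^2)) + x^3·(-4/(3·π^(3/2)) + 2/(3·√(π))) - 2·x^2/π + 2·x/√(π) + 1 + O(x^6).
The coefficient of x^5 is -4/(3·π^(3/2)) + 4/(15·π^(5/2)) + 1/(5·√(π)).

Final answer: -4/(3·π^(3/2)) + 4/(15·π^(5/2)) + 1/(5·√(π))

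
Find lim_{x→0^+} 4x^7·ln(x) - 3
The product is a 0·∞ indeterminate form at x → 0⁺.
Rewrite the product as 4·ln(x) / x^(-7) and apply L'Hôpital, or use the standard hierarchy x^(-7) ≫ |ln x| as x → 0⁺.
The indeterminate product → 0, so the limit = -3.

Final answer: -3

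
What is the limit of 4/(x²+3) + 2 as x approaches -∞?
Evaluate the dominant behaviour as x → -∞; each term tends to a finite value or vanishes.
Limit = 2.

Final answer: 2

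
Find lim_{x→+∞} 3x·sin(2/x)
As x → +∞: let u = 2/x → 0⁺; then 3·x·sin(2/x) = 3·2·sin(u)/u → 3·2·1 = 6.
Limit = 6.

Final answer: 6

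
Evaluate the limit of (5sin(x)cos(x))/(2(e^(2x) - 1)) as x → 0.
Both numerator and denominator → 0 as x → 0; this is a 0/0 indeterminate form.
Expand each to leading order near x = 0: numerator ~ 5·x, denominator ~ 4·x.
The limit of the ratio is 5/4.

Final answer: 5/4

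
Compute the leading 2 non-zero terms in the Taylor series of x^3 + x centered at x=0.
x^3 + x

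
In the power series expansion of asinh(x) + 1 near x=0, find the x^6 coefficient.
Expand to order 6: asinh(x) + 1 = 3·x^5/40 - x^3/6 + x + 1 + O(x^7).
The coefficient of x^6 is 0.

Final answer: 0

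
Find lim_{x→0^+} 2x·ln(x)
This is a 0·∞ indeterminate form at x → 0⁺.
Rewrite the product as 2·ln(x) / x^(-1) and apply L'Hôpital, or use the standard hierarchy x^(-1) ≫ |ln x| as x → 0⁺.
The indeterminate product → 0, so the limit = 0.

Final answer: 0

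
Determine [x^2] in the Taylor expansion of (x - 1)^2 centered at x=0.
Expand to order 2: (x - 1)^2 = x^2 - 2·x + 1 + O(x^3).
The coefficient of x^2 is 1.

Final answer: 1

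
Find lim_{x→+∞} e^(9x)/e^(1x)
This is an ∞/∞ indeterminate form as x → +∞.
Rewrite e^(9x)/e^(1x) = e^((9−1)x) = e^(8x); the exponent coefficient is 8 > 0 so e^(8x) → ∞.
Limit = ∞.

Final answer: ∞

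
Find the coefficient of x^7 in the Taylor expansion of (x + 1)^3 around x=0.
Expand to order 7: (x + 1)^3 = x^3 + 3·x^2 + 3·x + 1 + O(x^8).
The coefficient of x^7 is 0.

Final answer: 0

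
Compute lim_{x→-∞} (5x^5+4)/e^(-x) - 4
The quotient is an ∞/∞ indeterminate form as x → -∞.
Compare growth rates of the dominant terms (exponentials ≫ polynomials ≫ logarithms), or apply L'Hôpital's rule; the quotient → 0.
Adding the constant: 0 - 4 = -4. Limit = -4.

Final answer: -4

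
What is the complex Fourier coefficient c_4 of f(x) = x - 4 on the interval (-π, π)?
Compute the real Fourier coefficients first: a_4 = 0, b_4 = -1/2.
Then c_4 = (a_4 − i·b_4)/2 = i/4.

Final answer: i/4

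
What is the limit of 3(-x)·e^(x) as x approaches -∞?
This is a 0·∞ indeterminate form at x → -∞.
Rewrite the product as 3(-x) / e^(-x) (an ∞/∞ form) and apply L'Hôpital, or use the standard hierarchy e^(|x|) ≫ |(-x)| as x → -∞.
The indeterminate product → 0, so the limit = 0.

Final answer: 0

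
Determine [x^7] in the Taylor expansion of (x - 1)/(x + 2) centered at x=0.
Expand to order 7: (x - 1)/(x + 2) = 3·x^7/256 - 3·x^6/128 + 3·x^5/64 - 3·x^4/32 + 3·x^3/16 - 3·x^2/8 + 3·x/4 - 1/2 + O(x^8).
The coefficient of x^7 is 3/256.

Final answer: 3/256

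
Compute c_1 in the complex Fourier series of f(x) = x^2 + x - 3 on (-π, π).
Compute the real Fourier coefficients first: a_1 = -4, b_1 = 2.
Then c_1 = (a_1 − i·b_1)/2 = -2 - i.

Final answer: -2 - i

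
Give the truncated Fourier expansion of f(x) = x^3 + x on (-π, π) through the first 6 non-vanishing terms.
(-10 + 2·π^2)·sin(x) + (1/2 - π^2)·sin(2·x) + (2/9 + 2·π^2/3)·sin(3·x) + (-π^2/2 - 5/16)·sin(4·x) + (38/125 + 2·π^2/5)·sin(5·x) + (-π^2/3 - 5/18)·sin(6·x)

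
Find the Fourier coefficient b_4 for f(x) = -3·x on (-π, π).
b_4 = (1/π) ∫_{-π}^{π} f(x)·sin(4x) dx.
Evaluate the integral (use parity and integration by parts as needed): b_4 = 3/2.

Final answer: 3/2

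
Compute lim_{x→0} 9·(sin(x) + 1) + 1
Direct substitution at x = 0 gives 10.

Final answer: 10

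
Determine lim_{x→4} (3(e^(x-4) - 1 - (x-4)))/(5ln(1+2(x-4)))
Both numerator and denominator → 0 as x → 4; this is a 0/0 indeterminate form.
Expand each to leading order near x = 4: numerator ~ 3·(x - 4)^2/2, denominator ~ 10·(x - 4).
The limit of the ratio is 0.

Final answer: 0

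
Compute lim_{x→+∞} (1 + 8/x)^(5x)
As x → +∞: write (1 + 8/x)^(5x) = ((1 + 8/x)^x)^5 → (e^8)^5 = e^40.
Limit = e^(40).

Final answer: e^(40)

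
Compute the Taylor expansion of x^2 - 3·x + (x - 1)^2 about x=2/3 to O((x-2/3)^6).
-13/9 - 7·(x - 2/3)/3 + 2·(x - 2/3)^2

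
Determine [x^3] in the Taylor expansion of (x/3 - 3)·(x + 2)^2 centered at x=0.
Expand to order 3: (x/3 - 3)·(x + 2)^2 = x^3/3 - 5·x^2/3 - 32·x/3 - 12 + O(x^4).
The coefficient of x^3 is 1/3.

Final answer: 1/3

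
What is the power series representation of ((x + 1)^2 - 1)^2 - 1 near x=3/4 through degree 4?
833/256 + 231·(x - 3/4)/16 + 131·(x - 3/4)^2/8 + 7·(x - 3/4)^3 + (x - 3/4)^4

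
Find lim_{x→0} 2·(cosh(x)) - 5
Direct substitution at x = 0 gives -3.

Final answer: -3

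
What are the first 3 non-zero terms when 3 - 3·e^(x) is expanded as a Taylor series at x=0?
-x^3/2 - 3·x^2/2 - 3·x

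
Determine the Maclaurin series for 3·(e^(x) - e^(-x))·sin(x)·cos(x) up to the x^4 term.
-3·x^4 + 6·x^2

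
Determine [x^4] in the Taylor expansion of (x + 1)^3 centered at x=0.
Expand to order 4: (x + 1)^3 = x^3 + 3·x^2 + 3·x + 1 + O(x^5).
The coefficient of x^4 is 0.

Final answer: 0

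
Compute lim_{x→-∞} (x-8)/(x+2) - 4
Evaluate the dominant behaviour as x → -∞; each term tends to a finite value or vanishes.
Limit = -3.

Final answer: -3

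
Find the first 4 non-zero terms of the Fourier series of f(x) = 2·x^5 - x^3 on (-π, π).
(-82·π^2 + 4·π^4 + 492)·sin(x) + (-2·π^4 - 33/2 + 11·π^2)·sin(2·x) + (-98·π^2/27 + 196/81 + 4·π^4/3)·sin(3·x) + (-π^4 - 21/32 + 7·π^2/4)·sin(4·x)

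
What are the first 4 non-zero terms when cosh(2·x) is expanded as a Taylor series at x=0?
4·x^6/45 + 2·x^4/3 + 2·x^2 + 1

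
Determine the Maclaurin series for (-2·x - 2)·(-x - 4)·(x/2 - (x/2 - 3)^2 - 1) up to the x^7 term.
-x^4/2 + 9·x^3/2 + 13·x^2 - 72·x - 80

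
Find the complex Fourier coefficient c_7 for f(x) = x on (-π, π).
Compute the real Fourier coefficients first: a_7 = 0, b_7 = 2/7.
Then c_7 = (a_7 − i·b_7)/2 = -i/7.

Final answer: -i/7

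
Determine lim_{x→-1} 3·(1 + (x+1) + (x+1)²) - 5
Direct substitution at x = -1 gives -2.

Final answer: -2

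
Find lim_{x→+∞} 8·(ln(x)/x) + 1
Evaluate the dominant behaviour as x → +∞; each term tends to a finite value or vanishes.
Limit = 1.

Final answer: 1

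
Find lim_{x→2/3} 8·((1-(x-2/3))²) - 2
Direct substitution at x = 2/3 gives 6.

Final answer: 6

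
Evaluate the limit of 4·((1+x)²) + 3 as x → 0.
Direct substitution at x = 0 gives 7.

Final answer: 7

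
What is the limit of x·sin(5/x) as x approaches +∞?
As x → +∞: let u = 5/x → 0⁺; then x·sin(5/x) = 5·sin(u)/u → 5·1 = 5.
Limit = 5.

Final answer: 5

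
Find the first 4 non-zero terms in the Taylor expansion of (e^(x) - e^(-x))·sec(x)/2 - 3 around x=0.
3·x^5/10 + 2·x^3/3 + x - 3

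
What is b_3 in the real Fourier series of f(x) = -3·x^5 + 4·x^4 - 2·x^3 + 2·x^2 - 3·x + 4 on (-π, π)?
b_3 = (1/π) ∫_{-π}^{π} f(x)·sin(3x) dx.
Evaluate the integral (use parity and integration by parts as needed): b_3 = -2·π^4 - 110/27 + 28·π^2/9.

Final answer: -2·π^4 - 110/27 + 28·π^2/9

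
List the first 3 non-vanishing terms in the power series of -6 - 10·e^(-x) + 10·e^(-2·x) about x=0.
15·x^2 - 10·x - 6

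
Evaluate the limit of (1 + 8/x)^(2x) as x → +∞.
As x → +∞: write (1 + 8/x)^(2x) = ((1 + 8/x)^x)^2 → (e^8)^2 = e^16.
Limit = e^(16).

Final answer: e^(16)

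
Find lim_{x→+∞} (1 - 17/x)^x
As x → +∞: this is the defining limit (1 - 17/x)^x → e^(-17).
Limit = e^(-17).

Final answer: e^(-17)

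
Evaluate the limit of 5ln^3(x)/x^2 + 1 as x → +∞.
The quotient is an ∞/∞ indeterminate form as x → +∞.
The polynomial denominator x^2 dominates the logarithmic numerator (any positive power of x ≫ ln^3(x) as x → ∞), so the quotient → 0.
Adding the constant: 0 + 1 = 1. Limit = 1.

Final answer: 1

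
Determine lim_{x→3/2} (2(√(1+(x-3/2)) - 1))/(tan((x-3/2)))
Both numerator and denominator → 0 as x → 3/2; this is a 0/0 indeterminate form.
Expand each to leading order near x = 3/2: numerator ~ (x - 3/2), denominator ~ (x - 3/2).
The limit of the ratio is 1.

Final answer: 1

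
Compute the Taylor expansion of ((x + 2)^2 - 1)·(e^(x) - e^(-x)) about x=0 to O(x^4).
3·x^3 + 8·x^2 + 6·x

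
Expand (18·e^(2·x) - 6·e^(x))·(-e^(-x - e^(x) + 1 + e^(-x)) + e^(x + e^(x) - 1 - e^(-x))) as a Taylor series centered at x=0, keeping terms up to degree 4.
x^4·(5·e/4 + 1707·e^(-1)/4) + x^3·(-e + 315·e^(-1)) + x^2·(3·e + 177·e^(-1)) + x·(6·e + 66·e^(-1)) - 12·e + 12·e^(-1)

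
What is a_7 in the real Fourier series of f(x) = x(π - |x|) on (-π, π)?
a_7 = (1/π) ∫_{-π}^{π} f(x)·cos(7x) dx.
Evaluate the integral (use parity and integration by parts as needed): a_7 = 0.

Final answer: 0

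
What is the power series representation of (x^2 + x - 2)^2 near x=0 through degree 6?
x^4 + 2·x^3 - 3·x^2 - 4·x + 4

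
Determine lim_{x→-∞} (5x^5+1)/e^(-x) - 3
The quotient is an ∞/∞ indeterminate form as x → -∞.
Compare growth rates of the dominant terms (exponentials ≫ polynomials ≫ logarithms), or apply L'Hôpital's rule; the quotient → 0.
Adding the constant: 0 - 3 = -3. Limit = -3.

Final answer: -3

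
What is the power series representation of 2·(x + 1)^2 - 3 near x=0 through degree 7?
2·x^2 + 4·x - 1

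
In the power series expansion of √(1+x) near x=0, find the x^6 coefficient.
Expand to order 6: √(1+x) = -21·x^6/1024 + 7·x^5/256 - 5·x^4/128 + x^3/16 - x^2/8 + x/2 + 1 + O(x^7).
The coefficient of x^6 is -21/1024.

Final answer: -21/1024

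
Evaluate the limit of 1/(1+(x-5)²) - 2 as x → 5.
Direct substitution at x = 5 gives -1.

Final answer: -1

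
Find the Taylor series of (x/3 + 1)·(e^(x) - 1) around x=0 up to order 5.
x^5/45 + 7·x^4/72 + x^3/3 + 5·x^2/6 + x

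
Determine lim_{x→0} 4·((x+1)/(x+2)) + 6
Direct substitution at x = 0 gives 8.

Final answer: 8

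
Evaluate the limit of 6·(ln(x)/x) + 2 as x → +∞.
Evaluate the dominant behaviour as x → +∞; each term tends to a finite value or vanishes.
Limit = 2.

Final answer: 2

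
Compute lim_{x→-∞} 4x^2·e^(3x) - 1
The product is a 0·∞ indeterminate form at x → -∞.
Rewrite the product as 4x^2 / e^(-3x) (an ∞/∞ form) and apply L'Hôpital, or use the standard hierarchy e^(3|x|) ≫ |x^2| as x → -∞.
The indeterminate product → 0, so the limit = -1.

Final answer: -1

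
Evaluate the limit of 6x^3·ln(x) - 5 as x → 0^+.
The product is a 0·∞ indeterminate form at x → 0⁺.
Rewrite the product as 6·ln(x) / x^(-3) and apply L'Hôpital, or use the standard hierarchy x^(-3) ≫ |ln x| as x → 0⁺.
The indeterminate product → 0, so the limit = -5.

Final answer: -5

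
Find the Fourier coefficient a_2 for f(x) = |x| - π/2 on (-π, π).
a_2 = (1/π) ∫_{-π}^{π} f(x)·cos(2x) dx.
Evaluate the integral (use parity and integration by parts as needed): a_2 = 0.

Final answer: 0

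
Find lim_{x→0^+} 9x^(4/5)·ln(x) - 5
The product is a 0·∞ indeterminate form at x → 0⁺.
Rewrite the product as 9·ln(x) / x^(-4/5) and apply L'Hôpital, or use the standard hierarchy x^(-4/5) ≫ |ln x| as x → 0⁺.
The indeterminate product → 0, so the limit = -5.

Final answer: -5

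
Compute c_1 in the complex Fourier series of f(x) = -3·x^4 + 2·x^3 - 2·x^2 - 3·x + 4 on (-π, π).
Compute the real Fourier coefficients first: a_1 = -136 + 24·π^2, b_1 = -30 + 4·π^2.
Then c_1 = (a_1 − i·b_1)/2 = -68 + 12·π^2 - 2·i·π^2 + 15·i.

Final answer: -68 + 12·π^2 - 2·i·π^2 + 15·i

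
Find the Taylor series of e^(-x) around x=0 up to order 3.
-x^3/6 + x^2/2 - x + 1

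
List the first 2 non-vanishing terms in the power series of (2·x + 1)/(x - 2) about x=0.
-5·x/4 - 1/2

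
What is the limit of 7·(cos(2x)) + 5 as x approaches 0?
Direct substitution at x = 0 gives 12.

Final answer: 12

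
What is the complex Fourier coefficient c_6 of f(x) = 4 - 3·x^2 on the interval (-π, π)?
Compute the real Fourier coefficients first: a_6 = -1/3, b_6 = 0.
Then c_6 = (a_6 − i·b_6)/2 = -1/6.

Final answer: -1/6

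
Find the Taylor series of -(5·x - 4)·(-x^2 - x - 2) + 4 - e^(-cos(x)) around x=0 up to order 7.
-x^6·e^(-1)/720 - x^4·e^(-1)/12 + 5·x^3 + x^2·(1 - e^(-1)/2) + 6·x - 4 - e^(-1)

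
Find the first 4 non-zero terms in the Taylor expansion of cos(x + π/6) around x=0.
x^3/12 - √(3)·x^2/4 - x/2 + √(3)/2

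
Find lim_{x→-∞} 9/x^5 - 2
Evaluate the dominant behaviour as x → -∞; each term tends to a finite value or vanishes.
Limit = -2.

Final answer: -2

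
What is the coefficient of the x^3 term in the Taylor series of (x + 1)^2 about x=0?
Expand to order 3: (x + 1)^2 = x^2 + 2·x + 1 + O(x^4).
The coefficient of x^3 is 0.

Final answer: 0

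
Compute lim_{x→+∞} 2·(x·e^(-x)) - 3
Evaluate the dominant behaviour as x → +∞; each term tends to a finite value or vanishes.
Limit = -3.

Final answer: -3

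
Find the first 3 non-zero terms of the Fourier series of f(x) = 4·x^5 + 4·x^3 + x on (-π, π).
(-152·π^2 + 8·π^4 + 914)·sin(x) + (-4·π^4 - 25 + 16·π^2)·sin(2·x) + (-88·π^2/27 + 230/81 + 8·π^4/3)·sin(3·x)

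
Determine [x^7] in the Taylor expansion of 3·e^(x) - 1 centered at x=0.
Expand to order 7: 3·e^(x) - 1 = x^7/1680 + x^6/240 + x^5/40 + x^4/8 + x^3/2 + 3·x^2/2 + 3·x + 2 + O(x^8).
The coefficient of x^7 is 1/1680.

Final answer: 1/1680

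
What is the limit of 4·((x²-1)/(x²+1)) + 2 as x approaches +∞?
Evaluate the dominant behaviour as x → +∞; each term tends to a finite value or vanishes.
Limit = 6.

Final answer: 6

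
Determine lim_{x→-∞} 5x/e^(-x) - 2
The quotient is an ∞/∞ indeterminate form as x → -∞.
Compare growth rates of the dominant terms (exponentials ≫ polynomials ≫ logarithms), or apply L'Hôpital's rule; the quotient → 0.
Adding the constant: 0 - 2 = -2. Limit = -2.

Final answer: -2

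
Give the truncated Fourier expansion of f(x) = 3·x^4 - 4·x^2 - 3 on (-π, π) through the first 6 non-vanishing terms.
(160 - 24·π^2)·cos(x) + (-13 + 6·π^2)·cos(2·x) + (32/9 - 8·π^2/3)·cos(3·x) + (-25/16 + 3·π^2/2)·cos(4·x) + (544/625 - 24·π^2/25)·cos(5·x) - 4·π^2/3 - 3 + 3·π^4/5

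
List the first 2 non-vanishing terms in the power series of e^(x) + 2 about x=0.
x + 3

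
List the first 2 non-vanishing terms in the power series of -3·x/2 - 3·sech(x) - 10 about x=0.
-3·x/2 - 13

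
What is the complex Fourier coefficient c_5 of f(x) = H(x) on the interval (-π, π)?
Compute the real Fourier coefficients first: a_5 = 0, b_5 = 2/(5·π).
Then c_5 = (a_5 − i·b_5)/2 = -i/(5·π).

Final answer: -i/(5·π)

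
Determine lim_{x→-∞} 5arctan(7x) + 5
Evaluate the dominant behaviour as x → -∞; each term tends to a finite value or vanishes.
Limit = 5 - 5·π/2.

Final answer: 5 - 5·π/2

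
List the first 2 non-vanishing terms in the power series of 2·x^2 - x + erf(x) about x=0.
2·x^2 + x·(-1 + 2/√(π))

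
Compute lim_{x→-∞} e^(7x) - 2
Evaluate the dominant behaviour as x → -∞; each term tends to a finite value or vanishes.
Limit = -2.

Final answer: -2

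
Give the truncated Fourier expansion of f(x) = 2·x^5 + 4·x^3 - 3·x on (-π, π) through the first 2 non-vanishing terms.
(-72·π^2 + 4·π^4 + 426)·sin(x) + (-2·π^4 - 6 + 6·π^2)·sin(2·x)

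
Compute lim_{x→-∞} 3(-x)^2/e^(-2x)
This is an ∞/∞ indeterminate form as x → -∞.
Compare growth rates of the dominant terms (exponentials ≫ polynomials ≫ logarithms), or apply L'Hôpital's rule; the quotient → 0.
Limit = 0.

Final answer: 0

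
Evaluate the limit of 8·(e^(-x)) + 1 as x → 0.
Direct substitution at x = 0 gives 9.

Final answer: 9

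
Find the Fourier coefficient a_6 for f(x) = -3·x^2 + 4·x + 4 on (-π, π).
a_6 = (1/π) ∫_{-π}^{π} f(x)·cos(6x) dx.
Evaluate the integral (use parity and integration by parts as needed): a_6 = -1/3.

Final answer: -1/3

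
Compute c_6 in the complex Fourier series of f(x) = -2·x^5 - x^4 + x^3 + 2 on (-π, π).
Compute the real Fourier coefficients first: a_6 = 1/27 - 2·π^2/9, b_6 = -19·π^2/27 + 19/162 + 2·π^4/3.
Then c_6 = (a_6 − i·b_6)/2 = -π^2/9 + 1/54 - i·π^4/3 - 19·i/324 + 19·i·π^2/54.

Final answer: -π^2/9 + 1/54 - i·π^4/3 - 19·i/324 + 19·i·π^2/54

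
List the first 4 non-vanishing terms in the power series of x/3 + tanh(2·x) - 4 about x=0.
64·x^5/15 - 8·x^3/3 + 7·x/3 - 4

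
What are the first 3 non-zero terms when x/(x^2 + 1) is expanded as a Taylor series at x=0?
x^5 - x^3 + x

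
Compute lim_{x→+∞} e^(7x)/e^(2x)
This is an ∞/∞ indeterminate form as x → +∞.
Rewrite e^(7x)/e^(2x) = e^((7−2)x) = e^(5x); the exponent coefficient is 5 > 0 so e^(5x) → ∞.
Limit = ∞.

Final answer: ∞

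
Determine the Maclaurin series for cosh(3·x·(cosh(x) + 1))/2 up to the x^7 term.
4827·x^6/80 + 63·x^4/2 + 9·x^2 + 1/2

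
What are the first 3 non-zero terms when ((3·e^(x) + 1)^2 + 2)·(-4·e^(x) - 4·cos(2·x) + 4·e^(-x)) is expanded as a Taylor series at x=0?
-132·x^2 - 240·x - 72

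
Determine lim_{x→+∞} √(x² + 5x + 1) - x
This is an ∞ − ∞ indeterminate form.
Multiply and divide by the conjugate √(x²+5x + 1) + x; the x² terms cancel, leaving (5x + 1)/(√(x²+5x + 1)+x) → 5/2.
Limit = 5/2.

Final answer: 5/2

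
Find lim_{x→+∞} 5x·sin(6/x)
As x → +∞: let u = 6/x → 0⁺; then 5·x·sin(6/x) = 5·6·sin(u)/u → 5·6·1 = 30.
Limit = 30.

Final answer: 30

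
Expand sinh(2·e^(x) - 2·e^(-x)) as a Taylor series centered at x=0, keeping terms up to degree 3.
34·x^3/3 + 4·x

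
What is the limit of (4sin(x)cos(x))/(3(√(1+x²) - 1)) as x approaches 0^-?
Both numerator and denominator → 0 as x → 0^-; this is a 0/0 indeterminate form.
Expand each to leading order near x = 0: numerator ~ 4·x, denominator ~ 3·x^2/2.
The limit of the ratio is -∞.

Final answer: -∞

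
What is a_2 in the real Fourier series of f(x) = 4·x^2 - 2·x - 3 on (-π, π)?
a_2 = (1/π) ∫_{-π}^{π} f(x)·cos(2x) dx.
Evaluate the integral (use parity and integration by parts as needed): a_2 = 4.

Final answer: 4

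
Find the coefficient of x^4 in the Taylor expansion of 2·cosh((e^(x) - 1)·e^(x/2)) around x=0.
Expand to order 4: 2·cosh((e^(x) - 1)·e^(x/2)) = 13·x^4/6 + 2·x^3 + x^2 + 2 + O(x^5).
The coefficient of x^4 is 13/6.

Final answer: 13/6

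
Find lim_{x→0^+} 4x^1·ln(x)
This is a 0·∞ indeterminate form at x → 0⁺.
Rewrite the product as 4·ln(x) / x^(-1) and apply L'Hôpital, or use the standard hierarchy x^(-1) ≫ |ln x| as x → 0⁺.
The indeterminate product → 0, so the limit = 0.

Final answer: 0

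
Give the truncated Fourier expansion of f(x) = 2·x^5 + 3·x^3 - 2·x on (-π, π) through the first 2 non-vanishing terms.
(-74·π^2 + 4·π^4 + 440)·sin(x) + (-2·π^4 - 17/2 + 7·π^2)·sin(2·x)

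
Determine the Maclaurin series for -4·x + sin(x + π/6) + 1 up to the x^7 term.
-√(3)·x^7/10080 - x^6/1440 + √(3)·x^5/240 + x^4/48 - √(3)·x^3/12 - x^2/4 + x·(-4 + √(3)/2) + 3/2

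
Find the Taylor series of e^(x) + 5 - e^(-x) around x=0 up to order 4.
x^3/3 + 2·x + 5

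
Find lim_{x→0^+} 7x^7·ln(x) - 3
The product is a 0·∞ indeterminate form at x → 0⁺.
Rewrite the product as 7·ln(x) / x^(-7) and apply L'Hôpital, or use the standard hierarchy x^(-7) ≫ |ln x| as x → 0⁺.
The indeterminate product → 0, so the limit = -3.

Final answer: -3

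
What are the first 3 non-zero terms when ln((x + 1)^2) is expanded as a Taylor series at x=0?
2·x^3/3 - x^2 + 2·x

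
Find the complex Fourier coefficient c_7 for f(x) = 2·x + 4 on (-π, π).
Compute the real Fourier coefficients first: a_7 = 0, b_7 = 4/7.
Then c_7 = (a_7 − i·b_7)/2 = -2·i/7.

Final answer: -2·i/7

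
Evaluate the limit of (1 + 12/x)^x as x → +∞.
As x → +∞: this is the defining limit (1 + 12/x)^x → e^12.
Limit = e^(12).

Final answer: e^(12)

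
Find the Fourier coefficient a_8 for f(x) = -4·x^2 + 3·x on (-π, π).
a_8 = (1/π) ∫_{-π}^{π} f(x)·cos(8x) dx.
Evaluate the integral (use parity and integration by parts as needed): a_8 = -1/4.

Final answer: -1/4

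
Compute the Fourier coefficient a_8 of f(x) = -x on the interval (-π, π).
a_8 = (1/π) ∫_{-π}^{π} f(x)·cos(8x) dx.
Evaluate the integral (use parity and integration by parts as needed): a_8 = 0.

Final answer: 0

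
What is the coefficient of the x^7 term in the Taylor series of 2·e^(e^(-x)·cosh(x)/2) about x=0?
-170389·e^(1/2)/322560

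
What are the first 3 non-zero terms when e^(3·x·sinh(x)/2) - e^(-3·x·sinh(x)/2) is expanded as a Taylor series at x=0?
23·x^6/20 + x^4/2 + 3·x^2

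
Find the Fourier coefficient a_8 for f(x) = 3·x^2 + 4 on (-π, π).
a_8 = (1/π) ∫_{-π}^{π} f(x)·cos(8x) dx.
Evaluate the integral (use parity and integration by parts as needed): a_8 = 3/16.

Final answer: 3/16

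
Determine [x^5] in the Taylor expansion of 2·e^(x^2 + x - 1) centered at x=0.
Expand to order 5: 2·e^(x^2 + x - 1) = 27·x^5·e^(-1)/20 + 25·x^4·e^(-1)/12 + 7·x^3·e^(-1)/3 + 3·x^2·e^(-1) + 2·x·e^(-1) + 2·e^(-1) + O(x^6).
The coefficient of x^5 is 27·e^(-1)/20.

Final answer: 27·e^(-1)/20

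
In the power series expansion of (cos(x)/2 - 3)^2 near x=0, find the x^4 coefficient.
Expand to order 4: (cos(x)/2 - 3)^2 = -x^4/24 + 5·x^2/4 + 25/4 + O(x^5).
The coefficient of x^4 is -1/24.

Final answer: -1/24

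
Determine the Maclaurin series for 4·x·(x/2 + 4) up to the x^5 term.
2·x^2 + 16·x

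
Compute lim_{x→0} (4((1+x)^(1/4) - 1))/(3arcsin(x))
Both numerator and denominator → 0 as x → 0; this is a 0/0 indeterminate form.
Expand each to leading order near x = 0: numerator ~ x, denominator ~ 3·x.
The limit of the ratio is 1/3.

Final answer: 1/3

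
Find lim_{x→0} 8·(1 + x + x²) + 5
Direct substitution at x = 0 gives 13.

Final answer: 13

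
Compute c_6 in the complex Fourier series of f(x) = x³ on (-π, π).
Compute the real Fourier coefficients first: a_6 = 0, b_6 = 1/18 - π^2/3.
Then c_6 = (a_6 − i·b_6)/2 = -i/36 + i·π^2/6.

Final answer: -i/36 + i·π^2/6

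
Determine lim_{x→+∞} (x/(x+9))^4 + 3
As x → +∞: x/(x+9) = 1/(1 + 9/x) → 1, and the 4th power of a limit-1 base also → 1; with the additive constant, 1 + 3 = 4.
Limit = 4.

Final answer: 4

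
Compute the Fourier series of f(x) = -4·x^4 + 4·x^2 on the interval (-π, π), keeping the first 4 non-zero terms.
(-208 + 32·π^2)·cos(x) + (16 - 8·π^2)·cos(2·x) + (-112/27 + 32·π^2/9)·cos(3·x) - 4·π^4/5 + 4·π^2/3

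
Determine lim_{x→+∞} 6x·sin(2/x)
As x → +∞: let u = 2/x → 0⁺; then 6·x·sin(2/x) = 6·2·sin(u)/u → 6·2·1 = 12.
Limit = 12.

Final answer: 12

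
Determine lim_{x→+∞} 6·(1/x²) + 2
Evaluate the dominant behaviour as x → +∞; each term tends to a finite value or vanishes.
Limit = 2.

Final answer: 2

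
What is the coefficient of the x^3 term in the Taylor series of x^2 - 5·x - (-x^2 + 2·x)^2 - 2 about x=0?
Expand to order 3: x^2 - 5·x - (-x^2 + 2·x)^2 - 2 = 4·x^3 - 3·x^2 - 5·x - 2 + O(x^4).
The coefficient of x^3 is 4.

Final answer: 4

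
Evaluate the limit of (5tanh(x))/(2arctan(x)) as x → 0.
Both numerator and denominator → 0 as x → 0; this is a 0/0 indeterminate form.
Expand each to leading order near x = 0: numerator ~ 5·x, denominator ~ 2·x.
The limit of the ratio is 5/2.

Final answer: 5/2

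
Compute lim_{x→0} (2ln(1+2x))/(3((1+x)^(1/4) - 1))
Both numerator and denominator → 0 as x → 0; this is a 0/0 indeterminate form.
Expand each to leading order near x = 0: numerator ~ 4·x, denominator ~ 3·x/4.
The limit of the ratio is 16/3.

Final answer: 16/3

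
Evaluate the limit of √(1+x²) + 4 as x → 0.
Direct substitution at x = 0 gives 5.

Final answer: 5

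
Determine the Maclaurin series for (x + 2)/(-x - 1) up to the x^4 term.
-x^4 + x^3 - x^2 + x - 2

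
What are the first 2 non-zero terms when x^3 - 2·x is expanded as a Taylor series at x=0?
x^3 - 2·x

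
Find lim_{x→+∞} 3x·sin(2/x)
As x → +∞: let u = 2/x → 0⁺; then 3·x·sin(2/x) = 3·2·sin(u)/u → 3·2·1 = 6.
Limit = 6.

Final answer: 6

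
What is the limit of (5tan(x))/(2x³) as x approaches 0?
Both numerator and denominator → 0 as x → 0; this is a 0/0 indeterminate form.
Expand each to leading order near x = 0: numerator ~ 5·x, denominator ~ 2·x^3.
The limit of the ratio is ∞.

Final answer: ∞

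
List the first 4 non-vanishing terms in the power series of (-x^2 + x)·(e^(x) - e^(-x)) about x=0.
-x^5/3 + x^4/3 - 2·x^3 + 2·x^2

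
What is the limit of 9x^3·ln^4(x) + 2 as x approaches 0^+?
The product is a 0·∞ indeterminate form at x → 0⁺.
Rewrite the product as 9·ln^4(x) / x^(-3) and apply L'Hôpital, or use the standard hierarchy x^(-3) ≫ |ln x|^4 as x → 0⁺.
The indeterminate product → 0, so the limit = 2.

Final answer: 2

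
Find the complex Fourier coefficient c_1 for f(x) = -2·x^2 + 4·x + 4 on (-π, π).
Compute the real Fourier coefficients first: a_1 = 8, b_1 = 8.
Then c_1 = (a_1 − i·b_1)/2 = 4 - 4·i.

Final answer: 4 - 4·i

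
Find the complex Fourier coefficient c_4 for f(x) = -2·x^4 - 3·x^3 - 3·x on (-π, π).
Compute the real Fourier coefficients first: a_4 = 3/8 - π^2, b_4 = 15/16 + 3·π^2/2.
Then c_4 = (a_4 − i·b_4)/2 = -π^2/2 + 3/16 - 3·i·π^2/4 - 15·i/32.

Final answer: -π^2/2 + 3/16 - 3·i·π^2/4 - 15·i/32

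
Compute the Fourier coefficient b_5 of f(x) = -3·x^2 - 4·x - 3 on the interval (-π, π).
b_5 = (1/π) ∫_{-π}^{π} f(x)·sin(5x) dx.
Evaluate the integral (use parity and integration by parts as needed): b_5 = -8/5.

Final answer: -8/5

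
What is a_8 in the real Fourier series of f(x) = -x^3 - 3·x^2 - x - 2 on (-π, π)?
a_8 = (1/π) ∫_{-π}^{π} f(x)·cos(8x) dx.
Evaluate the integral (use parity and integration by parts as needed): a_8 = -3/16.

Final answer: -3/16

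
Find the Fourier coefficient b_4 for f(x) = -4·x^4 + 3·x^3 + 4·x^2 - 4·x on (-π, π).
b_4 = (1/π) ∫_{-π}^{π} f(x)·sin(4x) dx.
Evaluate the integral (use parity and integration by parts as needed): b_4 = 41/16 - 3·π^2/2.

Final answer: 41/16 - 3·π^2/2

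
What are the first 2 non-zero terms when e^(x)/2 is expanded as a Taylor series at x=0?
x/2 + 1/2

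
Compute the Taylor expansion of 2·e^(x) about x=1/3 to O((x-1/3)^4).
2·e^(1/3) + 2·e^(1/3)·(x - 1/3) + e^(1/3)·(x - 1/3)^2 + e^(1/3)·(x - 1/3)^3/3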